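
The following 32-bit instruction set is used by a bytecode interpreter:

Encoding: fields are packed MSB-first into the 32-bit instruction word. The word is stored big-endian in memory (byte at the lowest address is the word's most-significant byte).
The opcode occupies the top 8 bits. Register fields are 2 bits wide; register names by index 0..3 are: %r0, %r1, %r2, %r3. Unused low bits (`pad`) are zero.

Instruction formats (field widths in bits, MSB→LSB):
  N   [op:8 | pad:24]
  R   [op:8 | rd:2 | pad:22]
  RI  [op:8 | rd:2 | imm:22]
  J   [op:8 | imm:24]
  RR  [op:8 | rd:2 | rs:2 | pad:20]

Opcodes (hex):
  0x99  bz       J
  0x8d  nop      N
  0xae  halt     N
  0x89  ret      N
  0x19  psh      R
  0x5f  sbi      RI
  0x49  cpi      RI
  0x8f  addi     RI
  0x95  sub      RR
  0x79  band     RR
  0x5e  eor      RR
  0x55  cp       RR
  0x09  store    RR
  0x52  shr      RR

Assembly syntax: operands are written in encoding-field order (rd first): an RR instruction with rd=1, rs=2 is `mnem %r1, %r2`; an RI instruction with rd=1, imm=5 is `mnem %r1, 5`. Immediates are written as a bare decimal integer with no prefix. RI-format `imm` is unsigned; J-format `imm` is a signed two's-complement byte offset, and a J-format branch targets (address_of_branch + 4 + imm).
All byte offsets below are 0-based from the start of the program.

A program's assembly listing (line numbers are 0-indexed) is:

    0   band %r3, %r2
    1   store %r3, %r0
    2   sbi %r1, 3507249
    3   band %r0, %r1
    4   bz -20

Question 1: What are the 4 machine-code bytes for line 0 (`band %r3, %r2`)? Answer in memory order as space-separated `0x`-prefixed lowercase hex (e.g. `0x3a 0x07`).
line 0 (band): pack op=0x79:8|rd=3:2|rs=2:2|pad=0:20 = 0x79e00000; big→ 79 e0 00 00

0x79 0xe0 0x00 0x00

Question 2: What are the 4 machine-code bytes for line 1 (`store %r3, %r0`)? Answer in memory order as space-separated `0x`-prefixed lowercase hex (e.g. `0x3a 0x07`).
1. store fields op=0x9:8|rd=3:2|rs=0:2|pad=0:20 → word 09c00000h → 09 c0 00 00

0x09 0xc0 0x00 0x00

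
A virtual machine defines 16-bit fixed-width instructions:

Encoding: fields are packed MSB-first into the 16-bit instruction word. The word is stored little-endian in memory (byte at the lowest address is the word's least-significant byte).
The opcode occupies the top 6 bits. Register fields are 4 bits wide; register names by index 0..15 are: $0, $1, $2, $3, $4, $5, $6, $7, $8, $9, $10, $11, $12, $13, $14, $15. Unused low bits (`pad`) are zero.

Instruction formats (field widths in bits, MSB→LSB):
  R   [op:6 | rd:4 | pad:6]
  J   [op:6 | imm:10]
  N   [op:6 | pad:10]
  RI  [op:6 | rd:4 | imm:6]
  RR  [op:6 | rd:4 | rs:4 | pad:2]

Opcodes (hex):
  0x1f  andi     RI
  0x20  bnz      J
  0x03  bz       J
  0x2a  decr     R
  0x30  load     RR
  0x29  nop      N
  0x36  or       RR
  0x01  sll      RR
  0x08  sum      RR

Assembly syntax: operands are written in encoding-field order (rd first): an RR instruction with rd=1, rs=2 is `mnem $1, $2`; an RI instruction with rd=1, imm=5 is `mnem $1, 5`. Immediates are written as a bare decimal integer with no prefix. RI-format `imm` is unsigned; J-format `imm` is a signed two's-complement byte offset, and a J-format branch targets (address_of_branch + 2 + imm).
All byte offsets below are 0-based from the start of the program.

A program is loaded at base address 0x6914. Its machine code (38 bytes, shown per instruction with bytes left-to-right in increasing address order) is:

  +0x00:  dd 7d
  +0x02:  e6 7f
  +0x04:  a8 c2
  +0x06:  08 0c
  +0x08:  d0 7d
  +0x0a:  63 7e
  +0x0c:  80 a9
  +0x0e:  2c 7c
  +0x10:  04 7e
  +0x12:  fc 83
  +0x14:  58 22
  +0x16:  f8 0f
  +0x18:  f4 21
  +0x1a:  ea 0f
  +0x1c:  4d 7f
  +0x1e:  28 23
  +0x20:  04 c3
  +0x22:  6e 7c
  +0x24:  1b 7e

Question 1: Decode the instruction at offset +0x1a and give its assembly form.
[1a] ea 0f → 0x0fea
  opcode bits[15:10]=0x3: bz/J
  imm: (w>>0)&0x3ff=0x3ea (s10→-22) → -22

bz -22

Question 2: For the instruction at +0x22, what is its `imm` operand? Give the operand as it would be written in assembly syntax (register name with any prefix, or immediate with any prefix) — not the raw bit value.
46

off 0x22: read 6e 7c as little → 0x7c6e
  opcode bits[15:10]=0x1f: andi/RI
  rd@[9:6]=0x1 ⇒ $1
  imm@[5:0]=0x2e ⇒ 46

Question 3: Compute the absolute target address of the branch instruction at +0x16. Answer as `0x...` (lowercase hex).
+0x16: f8 0f ⇒ word 0x0ff8 (little)
  op=0x0ff8>>10=0x3 ⇒ bz (J)
  [9:0] imm=1016 (s10→-8) = -8
  target = base 0x6914 + off 0x16 + 2 + imm -8 = 0x6924

0x6924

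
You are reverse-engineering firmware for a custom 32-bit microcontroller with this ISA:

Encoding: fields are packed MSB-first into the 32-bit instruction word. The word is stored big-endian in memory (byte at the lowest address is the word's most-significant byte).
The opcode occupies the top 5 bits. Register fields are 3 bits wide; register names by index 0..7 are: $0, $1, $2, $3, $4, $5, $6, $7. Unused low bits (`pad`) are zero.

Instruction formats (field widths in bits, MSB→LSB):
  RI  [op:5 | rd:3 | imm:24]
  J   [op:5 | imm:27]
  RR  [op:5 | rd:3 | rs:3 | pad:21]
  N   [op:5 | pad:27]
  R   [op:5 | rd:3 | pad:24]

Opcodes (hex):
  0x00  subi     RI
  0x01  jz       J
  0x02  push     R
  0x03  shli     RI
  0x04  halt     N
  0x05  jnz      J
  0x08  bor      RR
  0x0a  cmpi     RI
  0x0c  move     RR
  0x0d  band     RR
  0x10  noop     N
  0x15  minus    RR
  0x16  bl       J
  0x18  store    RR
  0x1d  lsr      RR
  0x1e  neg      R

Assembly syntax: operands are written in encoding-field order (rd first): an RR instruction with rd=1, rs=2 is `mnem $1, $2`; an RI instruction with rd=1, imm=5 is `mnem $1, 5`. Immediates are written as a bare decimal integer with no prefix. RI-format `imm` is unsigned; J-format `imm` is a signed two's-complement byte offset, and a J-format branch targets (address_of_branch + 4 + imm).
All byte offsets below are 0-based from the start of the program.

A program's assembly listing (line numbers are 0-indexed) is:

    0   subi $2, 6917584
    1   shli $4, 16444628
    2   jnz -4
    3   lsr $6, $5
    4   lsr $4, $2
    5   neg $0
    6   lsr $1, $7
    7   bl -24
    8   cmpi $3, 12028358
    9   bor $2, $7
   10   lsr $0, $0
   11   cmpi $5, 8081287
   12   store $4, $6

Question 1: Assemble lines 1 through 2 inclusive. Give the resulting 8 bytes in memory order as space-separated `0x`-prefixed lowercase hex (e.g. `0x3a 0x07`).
0x1c 0xfa 0xec 0xd4 0x2f 0xff 0xff 0xfc

1. shli fields op=0x3:5|rd=4:3|imm=16444628:24 → word 1cfaecd4h → 1c fa ec d4
2. jnz fields op=0x5:5|imm=-4:27 → word 2ffffffch → 2f ff ff fc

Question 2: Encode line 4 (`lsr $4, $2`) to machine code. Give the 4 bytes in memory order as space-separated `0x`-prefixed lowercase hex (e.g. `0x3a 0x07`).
line 4 (lsr): pack op=0x1d:5|rd=4:3|rs=2:3|pad=0:21 = 0xec400000; big→ ec 40 00 00

0xec 0x40 0x00 0x00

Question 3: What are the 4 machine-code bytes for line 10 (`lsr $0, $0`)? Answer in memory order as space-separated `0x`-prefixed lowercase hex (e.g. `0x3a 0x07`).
L10: lsr op=0x1d:5|rd=0:3|rs=0:3|pad=0:21 ⇒ 0xe8000000 ⇒ big e8 00 00 00

0xe8 0x00 0x00 0x00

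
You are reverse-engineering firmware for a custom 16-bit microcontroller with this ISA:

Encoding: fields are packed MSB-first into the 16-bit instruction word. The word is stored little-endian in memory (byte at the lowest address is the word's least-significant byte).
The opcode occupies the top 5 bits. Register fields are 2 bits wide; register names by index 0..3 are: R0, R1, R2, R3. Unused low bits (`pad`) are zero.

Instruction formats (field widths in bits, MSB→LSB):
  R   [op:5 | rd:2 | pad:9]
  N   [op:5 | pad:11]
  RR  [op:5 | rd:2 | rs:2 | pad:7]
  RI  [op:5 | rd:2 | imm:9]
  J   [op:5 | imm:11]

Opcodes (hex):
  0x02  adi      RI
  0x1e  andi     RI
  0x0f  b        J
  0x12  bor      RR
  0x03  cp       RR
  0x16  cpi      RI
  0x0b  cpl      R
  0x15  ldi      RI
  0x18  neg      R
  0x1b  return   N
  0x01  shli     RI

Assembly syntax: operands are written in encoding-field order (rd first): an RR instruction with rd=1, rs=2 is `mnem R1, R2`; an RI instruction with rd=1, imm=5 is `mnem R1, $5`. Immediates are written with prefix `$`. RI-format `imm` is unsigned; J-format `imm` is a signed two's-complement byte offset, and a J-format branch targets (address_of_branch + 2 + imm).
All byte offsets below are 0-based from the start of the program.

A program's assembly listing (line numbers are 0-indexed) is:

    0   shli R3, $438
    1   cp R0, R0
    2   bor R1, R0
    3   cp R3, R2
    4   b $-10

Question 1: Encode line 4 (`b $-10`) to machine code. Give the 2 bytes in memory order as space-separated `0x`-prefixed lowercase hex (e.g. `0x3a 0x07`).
4. b fields op=0xf:5|imm=-10:11 → word 7ff6h → f6 7f

0xf6 0x7f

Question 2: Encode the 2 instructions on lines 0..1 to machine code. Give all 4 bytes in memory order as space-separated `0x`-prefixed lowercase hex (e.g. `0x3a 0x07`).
0xb6 0x0f 0x00 0x18

0. shli fields op=0x1:5|rd=3:2|imm=438:9 → word 0fb6h → b6 0f
1. cp fields op=0x3:5|rd=0:2|rs=0:2|pad=0:7 → word 1800h → 00 18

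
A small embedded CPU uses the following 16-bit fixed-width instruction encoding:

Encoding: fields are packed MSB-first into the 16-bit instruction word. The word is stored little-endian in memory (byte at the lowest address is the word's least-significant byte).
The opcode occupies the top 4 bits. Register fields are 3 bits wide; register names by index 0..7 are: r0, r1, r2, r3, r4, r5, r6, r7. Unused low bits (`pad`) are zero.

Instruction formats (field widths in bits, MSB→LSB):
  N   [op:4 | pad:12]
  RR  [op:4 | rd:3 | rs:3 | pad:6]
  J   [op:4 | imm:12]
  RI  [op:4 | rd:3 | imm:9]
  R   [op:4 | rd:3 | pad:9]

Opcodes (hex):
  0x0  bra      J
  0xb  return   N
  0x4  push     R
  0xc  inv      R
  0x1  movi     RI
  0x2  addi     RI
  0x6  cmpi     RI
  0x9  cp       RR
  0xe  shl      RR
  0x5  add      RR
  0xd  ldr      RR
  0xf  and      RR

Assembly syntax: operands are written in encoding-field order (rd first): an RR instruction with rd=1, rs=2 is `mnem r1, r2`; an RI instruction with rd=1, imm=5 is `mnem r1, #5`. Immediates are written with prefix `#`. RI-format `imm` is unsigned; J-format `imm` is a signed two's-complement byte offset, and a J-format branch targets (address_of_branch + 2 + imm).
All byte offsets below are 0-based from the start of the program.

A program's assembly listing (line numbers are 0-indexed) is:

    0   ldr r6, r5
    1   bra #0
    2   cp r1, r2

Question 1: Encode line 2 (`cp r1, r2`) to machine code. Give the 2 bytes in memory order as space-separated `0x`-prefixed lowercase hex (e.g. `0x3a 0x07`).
L2: cp op=0x9:4|rd=1:3|rs=2:3|pad=0:6 ⇒ 0x9280 ⇒ little 80 92

0x80 0x92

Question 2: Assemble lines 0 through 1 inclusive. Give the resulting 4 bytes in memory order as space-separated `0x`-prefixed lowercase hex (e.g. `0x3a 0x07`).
0. ldr fields op=0xd:4|rd=6:3|rs=5:3|pad=0:6 → word dd40h → 40 dd
1. bra fields op=0x0:4|imm=0:12 → word 0000h → 00 00

0x40 0xdd 0x00 0x00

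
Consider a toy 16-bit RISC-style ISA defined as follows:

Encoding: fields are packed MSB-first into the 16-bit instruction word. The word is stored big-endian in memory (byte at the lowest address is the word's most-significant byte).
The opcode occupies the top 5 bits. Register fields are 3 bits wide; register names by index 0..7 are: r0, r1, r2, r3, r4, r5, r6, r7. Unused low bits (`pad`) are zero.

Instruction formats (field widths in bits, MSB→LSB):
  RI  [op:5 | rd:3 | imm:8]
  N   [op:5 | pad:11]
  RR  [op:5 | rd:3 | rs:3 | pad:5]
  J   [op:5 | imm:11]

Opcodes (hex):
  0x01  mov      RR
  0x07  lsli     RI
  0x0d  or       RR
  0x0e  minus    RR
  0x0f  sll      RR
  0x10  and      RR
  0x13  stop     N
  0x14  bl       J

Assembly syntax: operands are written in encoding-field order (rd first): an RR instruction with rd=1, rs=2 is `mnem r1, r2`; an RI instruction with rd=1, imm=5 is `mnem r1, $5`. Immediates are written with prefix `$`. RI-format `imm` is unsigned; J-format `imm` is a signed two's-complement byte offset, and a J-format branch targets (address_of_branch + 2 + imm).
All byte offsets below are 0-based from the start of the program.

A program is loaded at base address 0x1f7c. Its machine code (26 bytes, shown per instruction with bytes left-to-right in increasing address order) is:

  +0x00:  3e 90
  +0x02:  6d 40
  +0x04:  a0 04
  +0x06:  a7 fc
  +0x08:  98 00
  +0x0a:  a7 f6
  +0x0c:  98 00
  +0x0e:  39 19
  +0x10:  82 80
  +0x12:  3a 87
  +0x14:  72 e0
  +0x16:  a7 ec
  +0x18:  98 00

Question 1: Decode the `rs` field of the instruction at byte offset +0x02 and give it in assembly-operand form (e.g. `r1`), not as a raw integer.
@+02  big-endian(6d 40) = 0x6d40
  op=0x6d40>>11=0xd ⇒ or (RR)
  rd: (w>>8)&0x7=0x5 → r5
  rs: (w>>5)&0x7=0x2 → r2

r2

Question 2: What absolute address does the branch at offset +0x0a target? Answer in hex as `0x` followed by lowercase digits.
@+0a  big-endian(a7 f6) = 0xa7f6
  top 5b → 0x14 → bl [J]
  [10:0] imm=2038 (s11→-10) = $-10
  target = base 0x1f7c + off 0x0a + 2 + imm -10 = 0x1f7e

0x1f7e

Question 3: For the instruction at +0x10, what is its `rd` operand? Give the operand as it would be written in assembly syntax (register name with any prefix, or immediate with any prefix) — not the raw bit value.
+0x10: 82 80 ⇒ word 0x8280 (big)
  opcode bits[15:11]=0x10: and/RR
  rd: (w>>8)&0x7=0x2 → r2
  rs: (w>>5)&0x7=0x4 → r4

r2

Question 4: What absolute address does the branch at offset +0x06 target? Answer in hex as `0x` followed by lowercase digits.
+0x06: a7 fc ⇒ word 0xa7fc (big)
  op=0xa7fc>>11=0x14 ⇒ bl (J)
  [10:0] imm=2044 (s11→-4) = $-4
  target = base 0x1f7c + off 0x06 + 2 + imm -4 = 0x1f80

0x1f80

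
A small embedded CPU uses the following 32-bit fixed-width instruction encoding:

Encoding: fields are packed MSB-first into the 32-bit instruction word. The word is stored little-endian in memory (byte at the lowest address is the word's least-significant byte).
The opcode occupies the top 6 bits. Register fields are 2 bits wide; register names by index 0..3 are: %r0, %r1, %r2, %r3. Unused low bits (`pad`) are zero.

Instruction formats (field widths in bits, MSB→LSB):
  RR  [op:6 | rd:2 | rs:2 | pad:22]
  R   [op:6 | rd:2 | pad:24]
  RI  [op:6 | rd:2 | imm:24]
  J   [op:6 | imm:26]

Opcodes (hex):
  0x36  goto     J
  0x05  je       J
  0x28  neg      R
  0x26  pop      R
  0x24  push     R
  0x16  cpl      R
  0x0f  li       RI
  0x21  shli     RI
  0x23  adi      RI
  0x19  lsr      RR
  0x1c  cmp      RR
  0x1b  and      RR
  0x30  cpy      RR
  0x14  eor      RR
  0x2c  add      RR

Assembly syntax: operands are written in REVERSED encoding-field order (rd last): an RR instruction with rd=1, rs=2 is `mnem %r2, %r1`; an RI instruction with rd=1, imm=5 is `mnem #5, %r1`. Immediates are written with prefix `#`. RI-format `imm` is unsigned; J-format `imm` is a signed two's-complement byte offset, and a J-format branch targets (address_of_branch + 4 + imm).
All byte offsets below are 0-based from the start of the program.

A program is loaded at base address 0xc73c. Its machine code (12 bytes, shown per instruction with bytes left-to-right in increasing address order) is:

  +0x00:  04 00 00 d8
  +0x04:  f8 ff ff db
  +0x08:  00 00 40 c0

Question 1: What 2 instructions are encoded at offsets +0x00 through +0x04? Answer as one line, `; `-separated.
goto #4; goto #-8

+0x00: 04 00 00 d8 ⇒ word 0xd8000004 (little)
  opcode bits[31:26]=0x36: goto/J
  [25:0] imm=4 = #4
+0x04: f8 ff ff db ⇒ word 0xdbfffff8 (little)
  opcode bits[31:26]=0x36: goto/J
  [25:0] imm=67108856 (s26→-8) = #-8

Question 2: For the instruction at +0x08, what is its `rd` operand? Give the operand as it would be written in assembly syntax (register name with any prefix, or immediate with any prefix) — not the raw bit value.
@+08  little-endian(00 00 40 c0) = 0xc0400000
  op=0xc0400000>>26=0x30 ⇒ cpy (RR)
  [25:24] rd=0 = %r0
  [23:22] rs=1 = %r1

%r0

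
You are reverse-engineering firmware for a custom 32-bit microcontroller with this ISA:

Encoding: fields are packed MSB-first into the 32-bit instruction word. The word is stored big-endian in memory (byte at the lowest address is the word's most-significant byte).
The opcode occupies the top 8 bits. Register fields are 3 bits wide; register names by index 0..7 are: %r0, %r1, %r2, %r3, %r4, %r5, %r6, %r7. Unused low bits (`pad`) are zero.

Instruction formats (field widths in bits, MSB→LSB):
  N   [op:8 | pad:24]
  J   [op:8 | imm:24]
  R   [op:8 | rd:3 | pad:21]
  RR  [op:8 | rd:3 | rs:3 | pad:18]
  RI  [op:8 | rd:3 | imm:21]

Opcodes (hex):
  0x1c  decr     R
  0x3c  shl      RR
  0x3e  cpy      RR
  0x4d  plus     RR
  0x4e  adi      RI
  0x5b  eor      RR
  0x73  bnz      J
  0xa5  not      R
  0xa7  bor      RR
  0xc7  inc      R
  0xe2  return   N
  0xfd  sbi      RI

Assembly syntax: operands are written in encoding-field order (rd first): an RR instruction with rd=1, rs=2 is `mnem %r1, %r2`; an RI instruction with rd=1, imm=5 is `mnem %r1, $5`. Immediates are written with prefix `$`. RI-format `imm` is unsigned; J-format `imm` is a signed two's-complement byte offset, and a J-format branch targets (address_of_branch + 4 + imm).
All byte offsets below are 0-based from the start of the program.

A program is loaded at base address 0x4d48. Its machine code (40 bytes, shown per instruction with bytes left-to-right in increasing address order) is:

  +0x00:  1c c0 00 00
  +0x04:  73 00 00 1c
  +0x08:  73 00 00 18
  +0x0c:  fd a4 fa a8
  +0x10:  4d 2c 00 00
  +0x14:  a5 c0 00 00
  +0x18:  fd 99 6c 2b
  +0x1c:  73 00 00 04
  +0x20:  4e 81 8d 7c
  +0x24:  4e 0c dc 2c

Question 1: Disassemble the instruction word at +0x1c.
+0x1c: 73 00 00 04 ⇒ word 0x73000004 (big)
  opcode bits[31:24]=0x73: bnz/J
  imm: (w>>0)&0xffffff=0x4 → $4

bnz $4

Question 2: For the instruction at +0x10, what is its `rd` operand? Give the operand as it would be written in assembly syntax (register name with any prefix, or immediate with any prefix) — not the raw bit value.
@+10  big-endian(4d 2c 00 00) = 0x4d2c0000
  opcode bits[31:24]=0x4d: plus/RR
  rd: (w>>21)&0x7=0x1 → %r1
  rs: (w>>18)&0x7=0x3 → %r3

%r1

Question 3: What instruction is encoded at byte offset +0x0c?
sbi %r5, $326312

+0x0c: fd a4 fa a8 ⇒ word 0xfda4faa8 (big)
  op=0xfda4faa8>>24=0xfd ⇒ sbi (RI)
  rd@[23:21]=0x5 ⇒ %r5
  imm@[20:0]=0x4faa8 ⇒ $326312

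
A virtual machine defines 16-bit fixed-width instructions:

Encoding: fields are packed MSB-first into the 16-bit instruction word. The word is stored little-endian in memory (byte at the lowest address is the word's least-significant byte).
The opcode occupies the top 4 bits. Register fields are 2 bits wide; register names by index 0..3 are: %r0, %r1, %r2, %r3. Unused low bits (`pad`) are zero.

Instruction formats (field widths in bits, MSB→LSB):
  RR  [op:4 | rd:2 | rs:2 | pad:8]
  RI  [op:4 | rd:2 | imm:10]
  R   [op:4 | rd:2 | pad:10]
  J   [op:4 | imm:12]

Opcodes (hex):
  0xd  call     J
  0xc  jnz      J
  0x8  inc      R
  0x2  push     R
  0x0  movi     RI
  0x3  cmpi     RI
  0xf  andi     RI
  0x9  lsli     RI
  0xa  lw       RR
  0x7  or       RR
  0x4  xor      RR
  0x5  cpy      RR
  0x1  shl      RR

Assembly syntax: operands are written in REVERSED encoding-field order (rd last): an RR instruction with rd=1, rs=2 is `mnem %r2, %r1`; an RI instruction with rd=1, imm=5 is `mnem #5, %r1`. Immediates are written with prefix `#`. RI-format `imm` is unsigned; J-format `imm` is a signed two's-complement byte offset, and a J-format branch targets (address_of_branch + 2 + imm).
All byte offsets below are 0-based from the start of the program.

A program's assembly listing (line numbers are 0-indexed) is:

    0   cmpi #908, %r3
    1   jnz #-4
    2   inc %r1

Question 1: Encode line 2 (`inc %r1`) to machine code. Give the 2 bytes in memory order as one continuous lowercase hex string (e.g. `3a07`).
0084

L2: inc op=0x8:4|rd=1:2|pad=0:10 ⇒ 0x8400 ⇒ little 00 84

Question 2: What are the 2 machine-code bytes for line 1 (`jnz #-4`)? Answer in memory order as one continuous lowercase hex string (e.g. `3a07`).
fccf

line 1 (jnz): pack op=0xc:4|imm=-4:12 = 0xcffc; little→ fc cf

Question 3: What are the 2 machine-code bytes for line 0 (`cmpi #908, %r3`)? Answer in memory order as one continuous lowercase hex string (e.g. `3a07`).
line 0 (cmpi): pack op=0x3:4|rd=3:2|imm=908:10 = 0x3f8c; little→ 8c 3f

8c3f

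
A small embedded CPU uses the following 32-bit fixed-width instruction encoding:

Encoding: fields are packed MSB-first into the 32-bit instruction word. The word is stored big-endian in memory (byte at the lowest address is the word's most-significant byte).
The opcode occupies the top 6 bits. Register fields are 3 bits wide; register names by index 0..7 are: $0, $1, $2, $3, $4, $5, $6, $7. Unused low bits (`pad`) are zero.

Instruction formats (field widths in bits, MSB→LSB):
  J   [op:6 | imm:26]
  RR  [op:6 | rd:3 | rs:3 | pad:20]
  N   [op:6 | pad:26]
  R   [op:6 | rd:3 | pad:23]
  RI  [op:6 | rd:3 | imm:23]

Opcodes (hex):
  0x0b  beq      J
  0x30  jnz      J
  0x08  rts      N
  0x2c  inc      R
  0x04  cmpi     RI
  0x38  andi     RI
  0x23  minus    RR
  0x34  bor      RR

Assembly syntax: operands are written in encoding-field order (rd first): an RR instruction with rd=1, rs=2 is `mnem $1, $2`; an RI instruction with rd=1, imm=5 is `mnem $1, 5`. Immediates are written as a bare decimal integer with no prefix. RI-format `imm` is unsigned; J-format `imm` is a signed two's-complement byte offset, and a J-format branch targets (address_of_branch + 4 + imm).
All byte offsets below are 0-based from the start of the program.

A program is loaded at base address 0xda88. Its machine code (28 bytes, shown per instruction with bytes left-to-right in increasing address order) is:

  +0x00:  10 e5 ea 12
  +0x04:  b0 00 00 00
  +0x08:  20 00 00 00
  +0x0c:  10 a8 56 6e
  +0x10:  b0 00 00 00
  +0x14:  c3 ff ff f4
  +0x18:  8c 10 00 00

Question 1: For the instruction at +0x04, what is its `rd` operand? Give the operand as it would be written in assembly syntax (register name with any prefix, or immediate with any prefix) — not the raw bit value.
+0x04: b0 00 00 00 ⇒ word 0xb0000000 (big)
  opcode bits[31:26]=0x2c: inc/R
  rd@[25:23]=0x0 ⇒ $0

$0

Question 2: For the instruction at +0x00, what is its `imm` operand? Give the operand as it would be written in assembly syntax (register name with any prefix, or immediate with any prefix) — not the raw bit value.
[00] 10 e5 ea 12 → 0x10e5ea12
  top 6b → 0x4 → cmpi [RI]
  [25:23] rd=1 = $1
  [22:0] imm=6679058 = 6679058

6679058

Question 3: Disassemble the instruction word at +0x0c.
cmpi $1, 2643566

+0x0c: 10 a8 56 6e ⇒ word 0x10a8566e (big)
  top 6b → 0x4 → cmpi [RI]
  rd: (w>>23)&0x7=0x1 → $1
  imm: (w>>0)&0x7fffff=0x28566e → 2643566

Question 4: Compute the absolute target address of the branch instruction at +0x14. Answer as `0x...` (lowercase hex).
@+14  big-endian(c3 ff ff f4) = 0xc3fffff4
  op=0xc3fffff4>>26=0x30 ⇒ jnz (J)
  imm: (w>>0)&0x3ffffff=0x3fffff4 (s26→-12) → -12
  target = base 0xda88 + off 0x14 + 4 + imm -12 = 0xda94

0xda94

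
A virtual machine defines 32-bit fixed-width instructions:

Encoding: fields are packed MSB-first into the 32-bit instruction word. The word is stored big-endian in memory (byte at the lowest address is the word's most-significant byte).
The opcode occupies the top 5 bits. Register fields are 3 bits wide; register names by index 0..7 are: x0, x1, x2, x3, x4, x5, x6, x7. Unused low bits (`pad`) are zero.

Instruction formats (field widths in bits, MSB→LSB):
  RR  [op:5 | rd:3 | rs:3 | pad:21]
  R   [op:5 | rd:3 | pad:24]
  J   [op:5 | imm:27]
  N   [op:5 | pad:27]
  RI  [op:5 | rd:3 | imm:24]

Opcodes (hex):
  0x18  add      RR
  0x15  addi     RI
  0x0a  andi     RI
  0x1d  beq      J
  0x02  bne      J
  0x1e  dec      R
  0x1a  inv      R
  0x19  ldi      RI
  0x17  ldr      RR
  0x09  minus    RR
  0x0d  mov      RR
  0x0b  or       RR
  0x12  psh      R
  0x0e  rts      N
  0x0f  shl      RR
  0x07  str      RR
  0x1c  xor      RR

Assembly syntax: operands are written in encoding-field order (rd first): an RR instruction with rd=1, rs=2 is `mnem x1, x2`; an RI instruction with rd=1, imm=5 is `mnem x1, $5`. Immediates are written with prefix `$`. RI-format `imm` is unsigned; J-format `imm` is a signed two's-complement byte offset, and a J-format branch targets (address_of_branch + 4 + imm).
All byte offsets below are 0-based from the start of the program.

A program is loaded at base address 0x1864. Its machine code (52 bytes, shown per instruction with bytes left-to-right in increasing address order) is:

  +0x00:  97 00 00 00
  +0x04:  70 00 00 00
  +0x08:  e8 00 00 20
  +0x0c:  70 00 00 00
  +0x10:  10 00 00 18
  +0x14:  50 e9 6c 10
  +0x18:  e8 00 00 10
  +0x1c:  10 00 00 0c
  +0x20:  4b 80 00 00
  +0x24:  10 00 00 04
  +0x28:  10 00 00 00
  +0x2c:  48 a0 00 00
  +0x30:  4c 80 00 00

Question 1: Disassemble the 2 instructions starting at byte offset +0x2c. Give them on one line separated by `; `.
minus x0, x5; minus x4, x4

[2c] 48 a0 00 00 → 0x48a00000
  top 5b → 0x9 → minus [RR]
  [26:24] rd=0 = x0
  [23:21] rs=5 = x5
[30] 4c 80 00 00 → 0x4c800000
  top 5b → 0x9 → minus [RR]
  [26:24] rd=4 = x4
  [23:21] rs=4 = x4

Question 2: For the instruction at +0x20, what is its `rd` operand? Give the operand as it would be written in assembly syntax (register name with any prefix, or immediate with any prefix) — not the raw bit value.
x3

@+20  big-endian(4b 80 00 00) = 0x4b800000
  op=0x4b800000>>27=0x9 ⇒ minus (RR)
  rd: (w>>24)&0x7=0x3 → x3
  rs: (w>>21)&0x7=0x4 → x4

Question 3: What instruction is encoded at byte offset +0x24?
+0x24: 10 00 00 04 ⇒ word 0x10000004 (big)
  opcode bits[31:27]=0x2: bne/J
  imm@[26:0]=0x4 ⇒ $4

bne $4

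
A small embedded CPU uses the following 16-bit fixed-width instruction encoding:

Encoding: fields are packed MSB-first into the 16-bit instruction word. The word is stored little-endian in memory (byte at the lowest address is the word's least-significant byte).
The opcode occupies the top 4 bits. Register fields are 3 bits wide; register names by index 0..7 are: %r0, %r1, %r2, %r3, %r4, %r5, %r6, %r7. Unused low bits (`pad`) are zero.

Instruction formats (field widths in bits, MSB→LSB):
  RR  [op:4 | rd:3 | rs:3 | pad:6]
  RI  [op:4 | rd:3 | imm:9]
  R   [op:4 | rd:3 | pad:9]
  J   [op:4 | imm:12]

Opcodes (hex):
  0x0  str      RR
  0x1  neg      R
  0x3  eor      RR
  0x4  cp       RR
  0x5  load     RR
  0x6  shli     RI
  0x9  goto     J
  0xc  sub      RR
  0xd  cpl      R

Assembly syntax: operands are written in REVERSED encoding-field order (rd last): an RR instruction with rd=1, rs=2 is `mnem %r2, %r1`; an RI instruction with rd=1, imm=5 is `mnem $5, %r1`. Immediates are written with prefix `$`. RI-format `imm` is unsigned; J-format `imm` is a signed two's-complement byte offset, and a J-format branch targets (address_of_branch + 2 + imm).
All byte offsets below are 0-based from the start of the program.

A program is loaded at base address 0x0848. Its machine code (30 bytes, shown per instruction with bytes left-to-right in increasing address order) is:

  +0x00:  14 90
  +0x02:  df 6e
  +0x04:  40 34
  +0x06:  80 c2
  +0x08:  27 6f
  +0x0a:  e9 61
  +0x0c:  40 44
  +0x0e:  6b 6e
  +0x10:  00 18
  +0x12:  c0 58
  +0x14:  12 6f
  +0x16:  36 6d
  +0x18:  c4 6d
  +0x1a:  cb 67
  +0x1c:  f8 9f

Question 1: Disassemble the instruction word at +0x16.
shli $310, %r6

@+16  little-endian(36 6d) = 0x6d36
  op=0x6d36>>12=0x6 ⇒ shli (RI)
  [11:9] rd=6 = %r6
  [8:0] imm=310 = $310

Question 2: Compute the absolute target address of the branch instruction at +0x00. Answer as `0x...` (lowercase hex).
@+00  little-endian(14 90) = 0x9014
  top 4b → 0x9 → goto [J]
  [11:0] imm=20 = $20
  target = base 0x0848 + off 0x00 + 2 + imm 20 = 0x085e

0x085e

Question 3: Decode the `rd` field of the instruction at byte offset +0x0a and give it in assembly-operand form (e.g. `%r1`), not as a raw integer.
%r0

[0a] e9 61 → 0x61e9
  op=0x61e9>>12=0x6 ⇒ shli (RI)
  rd@[11:9]=0x0 ⇒ %r0
  imm@[8:0]=0x1e9 ⇒ $489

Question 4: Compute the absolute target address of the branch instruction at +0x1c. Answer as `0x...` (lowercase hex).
0x085e

off 0x1c: read f8 9f as little → 0x9ff8
  opcode bits[15:12]=0x9: goto/J
  [11:0] imm=4088 (s12→-8) = $-8
  target = base 0x0848 + off 0x1c + 2 + imm -8 = 0x085e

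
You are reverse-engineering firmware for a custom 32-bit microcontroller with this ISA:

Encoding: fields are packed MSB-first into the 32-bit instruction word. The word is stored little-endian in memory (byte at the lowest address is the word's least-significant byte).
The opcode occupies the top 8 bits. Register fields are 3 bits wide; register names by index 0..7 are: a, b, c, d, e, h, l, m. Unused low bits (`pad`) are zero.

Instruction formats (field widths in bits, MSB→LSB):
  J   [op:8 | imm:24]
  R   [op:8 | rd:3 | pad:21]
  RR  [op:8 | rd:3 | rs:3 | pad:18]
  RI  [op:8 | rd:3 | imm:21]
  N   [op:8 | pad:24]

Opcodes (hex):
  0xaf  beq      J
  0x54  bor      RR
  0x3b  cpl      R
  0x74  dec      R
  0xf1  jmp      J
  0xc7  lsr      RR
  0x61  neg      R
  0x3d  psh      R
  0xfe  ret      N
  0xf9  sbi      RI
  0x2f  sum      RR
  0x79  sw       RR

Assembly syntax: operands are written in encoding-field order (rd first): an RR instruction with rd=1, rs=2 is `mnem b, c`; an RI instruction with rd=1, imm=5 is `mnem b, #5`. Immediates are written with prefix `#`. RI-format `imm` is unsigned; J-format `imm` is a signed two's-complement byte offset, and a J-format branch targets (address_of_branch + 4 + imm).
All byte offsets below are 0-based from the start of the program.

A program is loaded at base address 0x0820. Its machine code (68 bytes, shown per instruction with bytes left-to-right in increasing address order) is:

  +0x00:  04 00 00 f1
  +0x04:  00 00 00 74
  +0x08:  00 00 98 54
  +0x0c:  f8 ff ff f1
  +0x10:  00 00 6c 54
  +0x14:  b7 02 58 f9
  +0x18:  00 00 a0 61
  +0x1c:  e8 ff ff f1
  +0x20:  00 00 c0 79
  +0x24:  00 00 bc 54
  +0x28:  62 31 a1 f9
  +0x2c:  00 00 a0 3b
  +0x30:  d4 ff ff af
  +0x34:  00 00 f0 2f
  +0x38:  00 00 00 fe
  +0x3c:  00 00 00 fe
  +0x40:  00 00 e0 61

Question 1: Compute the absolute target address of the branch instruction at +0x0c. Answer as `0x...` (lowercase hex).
+0x0c: f8 ff ff f1 ⇒ word 0xf1fffff8 (little)
  op=0xf1fffff8>>24=0xf1 ⇒ jmp (J)
  imm: (w>>0)&0xffffff=0xfffff8 (s24→-8) → #-8
  target = base 0x0820 + off 0x0c + 4 + imm -8 = 0x0828

0x0828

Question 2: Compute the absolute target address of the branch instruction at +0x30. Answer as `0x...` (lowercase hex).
0x0828

+0x30: d4 ff ff af ⇒ word 0xafffffd4 (little)
  op=0xafffffd4>>24=0xaf ⇒ beq (J)
  [23:0] imm=16777172 (s24→-44) = #-44
  target = base 0x0820 + off 0x30 + 4 + imm -44 = 0x0828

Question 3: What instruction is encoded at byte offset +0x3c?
off 0x3c: read 00 00 00 fe as little → 0xfe000000
  opcode bits[31:24]=0xfe: ret/N

ret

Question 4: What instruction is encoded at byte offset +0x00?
+0x00: 04 00 00 f1 ⇒ word 0xf1000004 (little)
  top 8b → 0xf1 → jmp [J]
  [23:0] imm=4 = #4

jmp #4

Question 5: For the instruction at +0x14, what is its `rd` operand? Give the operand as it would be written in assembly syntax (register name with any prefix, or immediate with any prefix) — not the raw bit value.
off 0x14: read b7 02 58 f9 as little → 0xf95802b7
  top 8b → 0xf9 → sbi [RI]
  [23:21] rd=2 = c
  [20:0] imm=1573559 = #1573559

c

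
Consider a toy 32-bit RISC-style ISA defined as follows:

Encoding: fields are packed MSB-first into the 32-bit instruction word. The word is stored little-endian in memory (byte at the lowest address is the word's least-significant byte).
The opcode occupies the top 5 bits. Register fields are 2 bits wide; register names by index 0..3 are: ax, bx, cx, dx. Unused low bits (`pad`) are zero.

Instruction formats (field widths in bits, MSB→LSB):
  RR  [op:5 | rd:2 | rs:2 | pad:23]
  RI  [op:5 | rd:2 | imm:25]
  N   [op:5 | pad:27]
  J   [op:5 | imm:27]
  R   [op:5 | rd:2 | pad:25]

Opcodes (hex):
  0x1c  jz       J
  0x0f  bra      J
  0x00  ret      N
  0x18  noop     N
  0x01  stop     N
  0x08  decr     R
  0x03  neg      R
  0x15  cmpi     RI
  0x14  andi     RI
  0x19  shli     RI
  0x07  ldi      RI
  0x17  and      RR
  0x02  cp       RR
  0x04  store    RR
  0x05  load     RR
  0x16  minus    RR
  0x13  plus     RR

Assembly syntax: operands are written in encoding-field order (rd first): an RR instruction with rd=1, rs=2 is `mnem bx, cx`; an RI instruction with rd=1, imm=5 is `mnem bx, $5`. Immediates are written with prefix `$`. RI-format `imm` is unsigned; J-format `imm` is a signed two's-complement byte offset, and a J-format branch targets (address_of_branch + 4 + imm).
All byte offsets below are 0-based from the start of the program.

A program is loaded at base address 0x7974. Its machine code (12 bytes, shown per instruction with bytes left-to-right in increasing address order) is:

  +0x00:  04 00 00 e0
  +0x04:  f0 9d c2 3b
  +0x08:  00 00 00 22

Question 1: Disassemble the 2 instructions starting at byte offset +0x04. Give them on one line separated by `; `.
@+04  little-endian(f0 9d c2 3b) = 0x3bc29df0
  opcode bits[31:27]=0x7: ldi/RI
  [26:25] rd=1 = bx
  [24:0] imm=29531632 = $29531632
@+08  little-endian(00 00 00 22) = 0x22000000
  opcode bits[31:27]=0x4: store/RR
  [26:25] rd=1 = bx
  [24:23] rs=0 = ax

ldi bx, $29531632; store bx, ax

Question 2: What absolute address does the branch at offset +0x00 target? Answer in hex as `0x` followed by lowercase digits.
off 0x00: read 04 00 00 e0 as little → 0xe0000004
  op=0xe0000004>>27=0x1c ⇒ jz (J)
  [26:0] imm=4 = $4
  target = base 0x7974 + off 0x00 + 4 + imm 4 = 0x797c

0x797c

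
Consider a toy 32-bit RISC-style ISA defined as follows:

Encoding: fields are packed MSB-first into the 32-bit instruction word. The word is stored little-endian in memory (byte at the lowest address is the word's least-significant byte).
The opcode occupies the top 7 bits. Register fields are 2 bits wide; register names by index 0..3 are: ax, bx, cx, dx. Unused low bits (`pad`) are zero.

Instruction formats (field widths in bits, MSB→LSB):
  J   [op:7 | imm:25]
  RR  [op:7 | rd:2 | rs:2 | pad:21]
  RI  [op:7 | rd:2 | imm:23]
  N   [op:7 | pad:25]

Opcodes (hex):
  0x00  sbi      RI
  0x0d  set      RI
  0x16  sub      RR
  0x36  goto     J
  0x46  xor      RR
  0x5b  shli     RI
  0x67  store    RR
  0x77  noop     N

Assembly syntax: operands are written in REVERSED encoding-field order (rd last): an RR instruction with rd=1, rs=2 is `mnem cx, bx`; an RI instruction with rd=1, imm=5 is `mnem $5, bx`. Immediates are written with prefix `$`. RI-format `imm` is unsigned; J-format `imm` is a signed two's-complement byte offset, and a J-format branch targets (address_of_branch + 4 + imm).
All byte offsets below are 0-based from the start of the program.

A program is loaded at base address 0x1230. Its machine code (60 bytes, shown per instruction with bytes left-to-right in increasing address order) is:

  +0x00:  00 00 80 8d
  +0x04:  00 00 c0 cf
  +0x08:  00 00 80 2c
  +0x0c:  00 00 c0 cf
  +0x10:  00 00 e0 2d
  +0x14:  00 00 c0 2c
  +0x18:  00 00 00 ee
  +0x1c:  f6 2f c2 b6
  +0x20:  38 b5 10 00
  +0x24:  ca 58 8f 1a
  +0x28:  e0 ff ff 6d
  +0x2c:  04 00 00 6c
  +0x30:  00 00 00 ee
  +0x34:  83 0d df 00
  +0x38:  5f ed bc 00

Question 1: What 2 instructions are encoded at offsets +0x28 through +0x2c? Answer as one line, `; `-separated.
+0x28: e0 ff ff 6d ⇒ word 0x6dffffe0 (little)
  op=0x6dffffe0>>25=0x36 ⇒ goto (J)
  imm: (w>>0)&0x1ffffff=0x1ffffe0 (s25→-32) → $-32
+0x2c: 04 00 00 6c ⇒ word 0x6c000004 (little)
  op=0x6c000004>>25=0x36 ⇒ goto (J)
  imm: (w>>0)&0x1ffffff=0x4 → $4

goto $-32; goto $4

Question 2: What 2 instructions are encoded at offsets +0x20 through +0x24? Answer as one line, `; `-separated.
sbi $1094968, ax; set $1005770, bx

+0x20: 38 b5 10 00 ⇒ word 0x0010b538 (little)
  top 7b → 0x0 → sbi [RI]
  rd@[24:23]=0x0 ⇒ ax
  imm@[22:0]=0x10b538 ⇒ $1094968
+0x24: ca 58 8f 1a ⇒ word 0x1a8f58ca (little)
  top 7b → 0xd → set [RI]
  rd@[24:23]=0x1 ⇒ bx
  imm@[22:0]=0xf58ca ⇒ $1005770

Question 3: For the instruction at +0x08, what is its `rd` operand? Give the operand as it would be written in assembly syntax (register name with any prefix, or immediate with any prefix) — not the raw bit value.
+0x08: 00 00 80 2c ⇒ word 0x2c800000 (little)
  top 7b → 0x16 → sub [RR]
  rd: (w>>23)&0x3=0x1 → bx
  rs: (w>>21)&0x3=0x0 → ax

bx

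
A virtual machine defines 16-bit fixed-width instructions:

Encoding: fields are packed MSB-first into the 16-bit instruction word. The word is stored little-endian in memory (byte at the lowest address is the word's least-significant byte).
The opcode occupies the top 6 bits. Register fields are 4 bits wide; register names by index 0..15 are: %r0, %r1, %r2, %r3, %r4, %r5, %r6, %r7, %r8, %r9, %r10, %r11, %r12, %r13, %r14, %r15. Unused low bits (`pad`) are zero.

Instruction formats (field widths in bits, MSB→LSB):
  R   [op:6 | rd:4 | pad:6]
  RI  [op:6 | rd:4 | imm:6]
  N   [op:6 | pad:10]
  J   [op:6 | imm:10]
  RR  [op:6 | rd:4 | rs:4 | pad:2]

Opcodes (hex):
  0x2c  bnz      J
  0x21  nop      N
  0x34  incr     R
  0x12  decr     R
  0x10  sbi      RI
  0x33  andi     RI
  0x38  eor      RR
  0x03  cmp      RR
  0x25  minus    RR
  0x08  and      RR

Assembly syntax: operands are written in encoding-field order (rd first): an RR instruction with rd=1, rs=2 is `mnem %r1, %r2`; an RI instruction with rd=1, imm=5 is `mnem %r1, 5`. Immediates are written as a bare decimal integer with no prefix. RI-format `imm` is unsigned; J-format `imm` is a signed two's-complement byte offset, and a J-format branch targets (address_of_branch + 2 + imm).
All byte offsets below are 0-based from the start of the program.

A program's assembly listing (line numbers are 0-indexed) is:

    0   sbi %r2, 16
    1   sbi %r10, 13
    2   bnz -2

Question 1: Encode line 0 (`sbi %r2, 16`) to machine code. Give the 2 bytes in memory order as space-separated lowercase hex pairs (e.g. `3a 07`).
L0: sbi op=0x10:6|rd=2:4|imm=16:6 ⇒ 0x4090 ⇒ little 90 40

90 40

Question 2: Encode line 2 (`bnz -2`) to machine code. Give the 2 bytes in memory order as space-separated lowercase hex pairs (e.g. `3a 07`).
2. bnz fields op=0x2c:6|imm=-2:10 → word b3feh → fe b3

fe b3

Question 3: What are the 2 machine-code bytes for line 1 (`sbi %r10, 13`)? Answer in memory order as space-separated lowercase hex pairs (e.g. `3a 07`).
8d 42

line 1 (sbi): pack op=0x10:6|rd=10:4|imm=13:6 = 0x428d; little→ 8d 42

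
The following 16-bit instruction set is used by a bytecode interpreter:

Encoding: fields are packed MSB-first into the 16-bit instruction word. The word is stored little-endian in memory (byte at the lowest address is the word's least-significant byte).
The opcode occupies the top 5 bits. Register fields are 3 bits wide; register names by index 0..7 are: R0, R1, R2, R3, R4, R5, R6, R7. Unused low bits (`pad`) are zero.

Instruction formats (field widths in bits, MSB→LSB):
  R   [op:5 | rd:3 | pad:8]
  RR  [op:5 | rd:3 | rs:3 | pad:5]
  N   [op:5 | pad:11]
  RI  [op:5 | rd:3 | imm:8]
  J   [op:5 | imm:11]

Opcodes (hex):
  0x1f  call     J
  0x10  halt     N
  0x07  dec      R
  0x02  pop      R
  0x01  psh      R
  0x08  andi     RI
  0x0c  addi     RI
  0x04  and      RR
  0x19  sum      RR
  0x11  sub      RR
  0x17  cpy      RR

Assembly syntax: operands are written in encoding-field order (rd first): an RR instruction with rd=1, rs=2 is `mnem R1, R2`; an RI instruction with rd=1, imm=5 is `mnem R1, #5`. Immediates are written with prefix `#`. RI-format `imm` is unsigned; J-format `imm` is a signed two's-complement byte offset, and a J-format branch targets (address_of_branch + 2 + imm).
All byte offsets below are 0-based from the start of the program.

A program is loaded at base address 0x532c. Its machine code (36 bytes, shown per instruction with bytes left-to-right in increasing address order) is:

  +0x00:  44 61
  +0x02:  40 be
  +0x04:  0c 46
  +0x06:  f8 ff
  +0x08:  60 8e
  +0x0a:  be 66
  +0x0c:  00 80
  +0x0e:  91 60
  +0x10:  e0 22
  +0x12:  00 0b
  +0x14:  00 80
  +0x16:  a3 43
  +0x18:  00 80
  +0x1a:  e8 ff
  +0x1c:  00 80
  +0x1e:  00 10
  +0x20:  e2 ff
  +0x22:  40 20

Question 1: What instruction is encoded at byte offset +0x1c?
halt

off 0x1c: read 00 80 as little → 0x8000
  top 5b → 0x10 → halt [N]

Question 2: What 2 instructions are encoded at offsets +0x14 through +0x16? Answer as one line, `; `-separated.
+0x14: 00 80 ⇒ word 0x8000 (little)
  op=0x8000>>11=0x10 ⇒ halt (N)
+0x16: a3 43 ⇒ word 0x43a3 (little)
  op=0x43a3>>11=0x8 ⇒ andi (RI)
  rd@[10:8]=0x3 ⇒ R3
  imm@[7:0]=0xa3 ⇒ #163

halt; andi R3, #163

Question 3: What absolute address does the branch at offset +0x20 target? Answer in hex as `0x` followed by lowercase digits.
off 0x20: read e2 ff as little → 0xffe2
  opcode bits[15:11]=0x1f: call/J
  imm@[10:0]=0x7e2 (s11→-30) ⇒ #-30
  target = base 0x532c + off 0x20 + 2 + imm -30 = 0x5330

0x5330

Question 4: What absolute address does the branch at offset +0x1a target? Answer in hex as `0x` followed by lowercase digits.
0x5330

+0x1a: e8 ff ⇒ word 0xffe8 (little)
  opcode bits[15:11]=0x1f: call/J
  [10:0] imm=2024 (s11→-24) = #-24
  target = base 0x532c + off 0x1a + 2 + imm -24 = 0x5330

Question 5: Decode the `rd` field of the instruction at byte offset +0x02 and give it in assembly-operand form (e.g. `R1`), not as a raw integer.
R6

@+02  little-endian(40 be) = 0xbe40
  opcode bits[15:11]=0x17: cpy/RR
  rd: (w>>8)&0x7=0x6 → R6
  rs: (w>>5)&0x7=0x2 → R2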